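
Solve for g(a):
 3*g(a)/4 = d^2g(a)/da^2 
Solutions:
 g(a) = C1*exp(-sqrt(3)*a/2) + C2*exp(sqrt(3)*a/2)


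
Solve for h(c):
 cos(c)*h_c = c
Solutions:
 h(c) = C1 + Integral(c/cos(c), c)


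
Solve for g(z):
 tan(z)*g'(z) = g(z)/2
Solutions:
 g(z) = C1*sqrt(sin(z))


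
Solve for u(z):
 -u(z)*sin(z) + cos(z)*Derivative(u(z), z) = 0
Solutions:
 u(z) = C1/cos(z)


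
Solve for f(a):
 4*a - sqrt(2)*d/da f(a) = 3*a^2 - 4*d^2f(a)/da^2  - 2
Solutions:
 f(a) = C1 + C2*exp(sqrt(2)*a/4) - sqrt(2)*a^3/2 - 6*a^2 + sqrt(2)*a^2 - 23*sqrt(2)*a + 8*a


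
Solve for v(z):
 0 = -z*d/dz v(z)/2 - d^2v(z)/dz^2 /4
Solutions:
 v(z) = C1 + C2*erf(z)


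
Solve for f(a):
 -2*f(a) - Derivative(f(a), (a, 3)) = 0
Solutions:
 f(a) = C3*exp(-2^(1/3)*a) + (C1*sin(2^(1/3)*sqrt(3)*a/2) + C2*cos(2^(1/3)*sqrt(3)*a/2))*exp(2^(1/3)*a/2)


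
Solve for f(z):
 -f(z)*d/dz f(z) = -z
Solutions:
 f(z) = -sqrt(C1 + z^2)
 f(z) = sqrt(C1 + z^2)


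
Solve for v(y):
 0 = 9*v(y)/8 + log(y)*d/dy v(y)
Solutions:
 v(y) = C1*exp(-9*li(y)/8)


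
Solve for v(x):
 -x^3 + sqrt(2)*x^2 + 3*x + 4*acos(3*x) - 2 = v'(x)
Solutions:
 v(x) = C1 - x^4/4 + sqrt(2)*x^3/3 + 3*x^2/2 + 4*x*acos(3*x) - 2*x - 4*sqrt(1 - 9*x^2)/3


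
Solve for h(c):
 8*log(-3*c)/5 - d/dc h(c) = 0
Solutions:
 h(c) = C1 + 8*c*log(-c)/5 + 8*c*(-1 + log(3))/5


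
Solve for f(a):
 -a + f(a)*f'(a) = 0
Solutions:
 f(a) = -sqrt(C1 + a^2)
 f(a) = sqrt(C1 + a^2)


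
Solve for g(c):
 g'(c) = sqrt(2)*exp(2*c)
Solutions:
 g(c) = C1 + sqrt(2)*exp(2*c)/2


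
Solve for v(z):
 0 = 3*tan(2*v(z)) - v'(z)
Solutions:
 v(z) = -asin(C1*exp(6*z))/2 + pi/2
 v(z) = asin(C1*exp(6*z))/2


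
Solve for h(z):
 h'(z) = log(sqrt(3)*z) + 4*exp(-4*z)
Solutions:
 h(z) = C1 + z*log(z) + z*(-1 + log(3)/2) - exp(-4*z)


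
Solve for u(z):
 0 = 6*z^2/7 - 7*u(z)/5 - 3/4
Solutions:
 u(z) = 30*z^2/49 - 15/28


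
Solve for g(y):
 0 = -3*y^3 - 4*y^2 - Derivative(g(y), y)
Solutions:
 g(y) = C1 - 3*y^4/4 - 4*y^3/3


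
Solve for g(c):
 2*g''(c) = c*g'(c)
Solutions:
 g(c) = C1 + C2*erfi(c/2)


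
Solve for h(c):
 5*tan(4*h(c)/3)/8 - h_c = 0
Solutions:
 h(c) = -3*asin(C1*exp(5*c/6))/4 + 3*pi/4
 h(c) = 3*asin(C1*exp(5*c/6))/4


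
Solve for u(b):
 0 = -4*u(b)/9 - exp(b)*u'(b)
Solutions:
 u(b) = C1*exp(4*exp(-b)/9)


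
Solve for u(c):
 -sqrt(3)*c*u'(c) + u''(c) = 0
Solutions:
 u(c) = C1 + C2*erfi(sqrt(2)*3^(1/4)*c/2)


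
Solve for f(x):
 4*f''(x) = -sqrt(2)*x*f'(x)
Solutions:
 f(x) = C1 + C2*erf(2^(3/4)*x/4)


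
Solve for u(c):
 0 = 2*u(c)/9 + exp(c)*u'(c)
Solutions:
 u(c) = C1*exp(2*exp(-c)/9)


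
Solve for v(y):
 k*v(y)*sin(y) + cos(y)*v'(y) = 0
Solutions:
 v(y) = C1*exp(k*log(cos(y)))


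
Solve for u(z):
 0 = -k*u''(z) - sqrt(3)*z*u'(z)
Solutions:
 u(z) = C1 + C2*sqrt(k)*erf(sqrt(2)*3^(1/4)*z*sqrt(1/k)/2)


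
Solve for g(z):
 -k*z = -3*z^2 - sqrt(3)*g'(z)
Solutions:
 g(z) = C1 + sqrt(3)*k*z^2/6 - sqrt(3)*z^3/3


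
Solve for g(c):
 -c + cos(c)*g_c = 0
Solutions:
 g(c) = C1 + Integral(c/cos(c), c)


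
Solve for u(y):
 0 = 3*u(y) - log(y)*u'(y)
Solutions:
 u(y) = C1*exp(3*li(y))


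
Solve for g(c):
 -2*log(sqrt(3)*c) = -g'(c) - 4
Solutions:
 g(c) = C1 + 2*c*log(c) - 6*c + c*log(3)


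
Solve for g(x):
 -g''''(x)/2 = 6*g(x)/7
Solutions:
 g(x) = (C1*sin(3^(1/4)*7^(3/4)*x/7) + C2*cos(3^(1/4)*7^(3/4)*x/7))*exp(-3^(1/4)*7^(3/4)*x/7) + (C3*sin(3^(1/4)*7^(3/4)*x/7) + C4*cos(3^(1/4)*7^(3/4)*x/7))*exp(3^(1/4)*7^(3/4)*x/7)


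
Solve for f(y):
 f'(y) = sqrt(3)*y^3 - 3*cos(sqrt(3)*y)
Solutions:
 f(y) = C1 + sqrt(3)*y^4/4 - sqrt(3)*sin(sqrt(3)*y)


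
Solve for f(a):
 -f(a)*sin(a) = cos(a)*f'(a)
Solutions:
 f(a) = C1*cos(a)


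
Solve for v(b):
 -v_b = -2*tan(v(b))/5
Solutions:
 v(b) = pi - asin(C1*exp(2*b/5))
 v(b) = asin(C1*exp(2*b/5))


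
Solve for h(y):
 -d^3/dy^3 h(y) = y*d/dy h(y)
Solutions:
 h(y) = C1 + Integral(C2*airyai(-y) + C3*airybi(-y), y)


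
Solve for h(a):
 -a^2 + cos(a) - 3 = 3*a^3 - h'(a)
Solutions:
 h(a) = C1 + 3*a^4/4 + a^3/3 + 3*a - sin(a)


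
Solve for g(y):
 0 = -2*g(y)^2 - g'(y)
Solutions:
 g(y) = 1/(C1 + 2*y)


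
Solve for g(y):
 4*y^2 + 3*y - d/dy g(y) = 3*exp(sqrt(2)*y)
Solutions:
 g(y) = C1 + 4*y^3/3 + 3*y^2/2 - 3*sqrt(2)*exp(sqrt(2)*y)/2


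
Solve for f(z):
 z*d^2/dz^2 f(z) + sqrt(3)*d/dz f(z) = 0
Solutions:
 f(z) = C1 + C2*z^(1 - sqrt(3))


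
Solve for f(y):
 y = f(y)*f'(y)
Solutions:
 f(y) = -sqrt(C1 + y^2)
 f(y) = sqrt(C1 + y^2)


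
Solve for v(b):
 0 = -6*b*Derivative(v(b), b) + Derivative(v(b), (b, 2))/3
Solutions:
 v(b) = C1 + C2*erfi(3*b)


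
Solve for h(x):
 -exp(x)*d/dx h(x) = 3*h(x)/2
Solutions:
 h(x) = C1*exp(3*exp(-x)/2)


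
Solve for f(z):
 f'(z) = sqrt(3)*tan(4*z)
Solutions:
 f(z) = C1 - sqrt(3)*log(cos(4*z))/4


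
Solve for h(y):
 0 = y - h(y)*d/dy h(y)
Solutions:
 h(y) = -sqrt(C1 + y^2)
 h(y) = sqrt(C1 + y^2)


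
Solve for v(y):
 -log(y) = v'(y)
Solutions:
 v(y) = C1 - y*log(y) + y


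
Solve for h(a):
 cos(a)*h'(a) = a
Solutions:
 h(a) = C1 + Integral(a/cos(a), a)


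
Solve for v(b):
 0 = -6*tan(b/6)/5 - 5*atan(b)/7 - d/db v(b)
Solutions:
 v(b) = C1 - 5*b*atan(b)/7 + 5*log(b^2 + 1)/14 + 36*log(cos(b/6))/5


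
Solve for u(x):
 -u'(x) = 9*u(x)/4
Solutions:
 u(x) = C1*exp(-9*x/4)


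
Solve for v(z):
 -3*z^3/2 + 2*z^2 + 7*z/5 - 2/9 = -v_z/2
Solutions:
 v(z) = C1 + 3*z^4/4 - 4*z^3/3 - 7*z^2/5 + 4*z/9


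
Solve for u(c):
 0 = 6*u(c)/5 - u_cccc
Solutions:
 u(c) = C1*exp(-5^(3/4)*6^(1/4)*c/5) + C2*exp(5^(3/4)*6^(1/4)*c/5) + C3*sin(5^(3/4)*6^(1/4)*c/5) + C4*cos(5^(3/4)*6^(1/4)*c/5)


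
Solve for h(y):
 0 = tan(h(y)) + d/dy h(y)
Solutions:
 h(y) = pi - asin(C1*exp(-y))
 h(y) = asin(C1*exp(-y))


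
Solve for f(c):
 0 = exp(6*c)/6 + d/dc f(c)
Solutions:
 f(c) = C1 - exp(6*c)/36


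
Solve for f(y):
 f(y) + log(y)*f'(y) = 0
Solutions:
 f(y) = C1*exp(-li(y))


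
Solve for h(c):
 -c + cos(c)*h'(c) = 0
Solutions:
 h(c) = C1 + Integral(c/cos(c), c)


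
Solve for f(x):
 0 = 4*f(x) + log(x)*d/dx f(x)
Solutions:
 f(x) = C1*exp(-4*li(x))


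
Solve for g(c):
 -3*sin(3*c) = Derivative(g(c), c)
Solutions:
 g(c) = C1 + cos(3*c)


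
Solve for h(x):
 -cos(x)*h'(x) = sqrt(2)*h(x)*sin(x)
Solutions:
 h(x) = C1*cos(x)^(sqrt(2))


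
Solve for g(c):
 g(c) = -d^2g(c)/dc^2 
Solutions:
 g(c) = C1*sin(c) + C2*cos(c)


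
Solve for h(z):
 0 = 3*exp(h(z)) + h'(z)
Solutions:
 h(z) = log(1/(C1 + 3*z))


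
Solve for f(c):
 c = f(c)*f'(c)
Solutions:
 f(c) = -sqrt(C1 + c^2)
 f(c) = sqrt(C1 + c^2)


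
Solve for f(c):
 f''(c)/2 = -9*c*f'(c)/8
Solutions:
 f(c) = C1 + C2*erf(3*sqrt(2)*c/4)


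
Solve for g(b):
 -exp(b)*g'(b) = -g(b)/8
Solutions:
 g(b) = C1*exp(-exp(-b)/8)


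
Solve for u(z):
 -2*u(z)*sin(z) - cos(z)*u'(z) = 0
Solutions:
 u(z) = C1*cos(z)^2


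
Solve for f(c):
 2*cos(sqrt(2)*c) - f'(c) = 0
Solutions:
 f(c) = C1 + sqrt(2)*sin(sqrt(2)*c)


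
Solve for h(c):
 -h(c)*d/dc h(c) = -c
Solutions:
 h(c) = -sqrt(C1 + c^2)
 h(c) = sqrt(C1 + c^2)


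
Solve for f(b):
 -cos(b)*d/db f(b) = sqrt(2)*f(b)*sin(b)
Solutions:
 f(b) = C1*cos(b)^(sqrt(2))


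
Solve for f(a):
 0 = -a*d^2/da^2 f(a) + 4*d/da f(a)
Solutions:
 f(a) = C1 + C2*a^5


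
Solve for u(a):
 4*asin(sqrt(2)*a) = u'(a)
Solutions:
 u(a) = C1 + 4*a*asin(sqrt(2)*a) + 2*sqrt(2)*sqrt(1 - 2*a^2)


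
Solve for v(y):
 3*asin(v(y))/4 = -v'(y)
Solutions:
 Integral(1/asin(_y), (_y, v(y))) = C1 - 3*y/4


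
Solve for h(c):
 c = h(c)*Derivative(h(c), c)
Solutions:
 h(c) = -sqrt(C1 + c^2)
 h(c) = sqrt(C1 + c^2)


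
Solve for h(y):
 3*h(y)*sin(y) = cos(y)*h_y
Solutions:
 h(y) = C1/cos(y)^3


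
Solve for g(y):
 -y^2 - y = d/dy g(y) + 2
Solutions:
 g(y) = C1 - y^3/3 - y^2/2 - 2*y


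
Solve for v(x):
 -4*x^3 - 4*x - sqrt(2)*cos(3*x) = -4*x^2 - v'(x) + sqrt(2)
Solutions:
 v(x) = C1 + x^4 - 4*x^3/3 + 2*x^2 + sqrt(2)*x + sqrt(2)*sin(3*x)/3


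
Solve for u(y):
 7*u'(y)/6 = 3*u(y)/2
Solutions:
 u(y) = C1*exp(9*y/7)


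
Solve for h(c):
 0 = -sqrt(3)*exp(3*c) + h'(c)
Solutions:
 h(c) = C1 + sqrt(3)*exp(3*c)/3


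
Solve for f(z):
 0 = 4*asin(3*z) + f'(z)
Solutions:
 f(z) = C1 - 4*z*asin(3*z) - 4*sqrt(1 - 9*z^2)/3


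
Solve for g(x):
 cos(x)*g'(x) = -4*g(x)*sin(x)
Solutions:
 g(x) = C1*cos(x)^4


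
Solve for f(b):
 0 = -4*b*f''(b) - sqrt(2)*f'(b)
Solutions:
 f(b) = C1 + C2*b^(1 - sqrt(2)/4)


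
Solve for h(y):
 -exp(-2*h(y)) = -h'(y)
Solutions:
 h(y) = log(-sqrt(C1 + 2*y))
 h(y) = log(C1 + 2*y)/2


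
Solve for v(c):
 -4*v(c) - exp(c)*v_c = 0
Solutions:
 v(c) = C1*exp(4*exp(-c))


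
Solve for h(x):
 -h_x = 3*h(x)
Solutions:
 h(x) = C1*exp(-3*x)


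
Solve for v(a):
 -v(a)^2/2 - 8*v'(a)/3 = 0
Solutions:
 v(a) = 16/(C1 + 3*a)


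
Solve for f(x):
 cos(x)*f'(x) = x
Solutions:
 f(x) = C1 + Integral(x/cos(x), x)


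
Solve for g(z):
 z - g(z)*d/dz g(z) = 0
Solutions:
 g(z) = -sqrt(C1 + z^2)
 g(z) = sqrt(C1 + z^2)


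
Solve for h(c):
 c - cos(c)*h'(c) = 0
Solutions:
 h(c) = C1 + Integral(c/cos(c), c)


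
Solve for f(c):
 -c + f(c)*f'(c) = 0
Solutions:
 f(c) = -sqrt(C1 + c^2)
 f(c) = sqrt(C1 + c^2)


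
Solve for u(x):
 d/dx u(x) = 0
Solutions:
 u(x) = C1


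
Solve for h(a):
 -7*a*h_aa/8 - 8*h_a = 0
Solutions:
 h(a) = C1 + C2/a^(57/7)


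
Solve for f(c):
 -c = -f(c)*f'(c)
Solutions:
 f(c) = -sqrt(C1 + c^2)
 f(c) = sqrt(C1 + c^2)


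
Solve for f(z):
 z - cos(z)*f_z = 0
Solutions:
 f(z) = C1 + Integral(z/cos(z), z)


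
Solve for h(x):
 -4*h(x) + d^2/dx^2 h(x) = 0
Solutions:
 h(x) = C1*exp(-2*x) + C2*exp(2*x)


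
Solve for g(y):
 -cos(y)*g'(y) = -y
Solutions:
 g(y) = C1 + Integral(y/cos(y), y)


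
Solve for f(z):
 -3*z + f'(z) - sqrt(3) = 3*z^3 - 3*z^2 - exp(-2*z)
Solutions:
 f(z) = C1 + 3*z^4/4 - z^3 + 3*z^2/2 + sqrt(3)*z + exp(-2*z)/2


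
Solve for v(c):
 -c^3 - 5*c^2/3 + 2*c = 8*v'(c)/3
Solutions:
 v(c) = C1 - 3*c^4/32 - 5*c^3/24 + 3*c^2/8


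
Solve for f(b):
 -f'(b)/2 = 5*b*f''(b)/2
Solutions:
 f(b) = C1 + C2*b^(4/5)


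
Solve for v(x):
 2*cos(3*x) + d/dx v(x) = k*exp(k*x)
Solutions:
 v(x) = C1 + exp(k*x) - 2*sin(3*x)/3


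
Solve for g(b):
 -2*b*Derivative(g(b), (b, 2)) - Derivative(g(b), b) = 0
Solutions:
 g(b) = C1 + C2*sqrt(b)


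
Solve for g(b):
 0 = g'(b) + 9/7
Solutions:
 g(b) = C1 - 9*b/7


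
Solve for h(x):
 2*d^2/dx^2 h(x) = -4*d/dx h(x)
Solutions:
 h(x) = C1 + C2*exp(-2*x)


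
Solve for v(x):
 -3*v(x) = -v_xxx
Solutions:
 v(x) = C3*exp(3^(1/3)*x) + (C1*sin(3^(5/6)*x/2) + C2*cos(3^(5/6)*x/2))*exp(-3^(1/3)*x/2)


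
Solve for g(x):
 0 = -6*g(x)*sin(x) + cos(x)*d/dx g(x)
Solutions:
 g(x) = C1/cos(x)^6


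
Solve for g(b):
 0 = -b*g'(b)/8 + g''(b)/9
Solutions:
 g(b) = C1 + C2*erfi(3*b/4)


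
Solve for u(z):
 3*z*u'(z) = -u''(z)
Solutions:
 u(z) = C1 + C2*erf(sqrt(6)*z/2)


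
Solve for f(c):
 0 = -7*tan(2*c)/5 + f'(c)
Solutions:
 f(c) = C1 - 7*log(cos(2*c))/10


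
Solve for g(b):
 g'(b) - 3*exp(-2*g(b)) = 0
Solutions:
 g(b) = log(-sqrt(C1 + 6*b))
 g(b) = log(C1 + 6*b)/2


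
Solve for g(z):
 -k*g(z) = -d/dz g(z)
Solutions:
 g(z) = C1*exp(k*z)


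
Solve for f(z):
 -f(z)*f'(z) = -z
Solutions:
 f(z) = -sqrt(C1 + z^2)
 f(z) = sqrt(C1 + z^2)


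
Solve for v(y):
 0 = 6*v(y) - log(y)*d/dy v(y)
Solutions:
 v(y) = C1*exp(6*li(y))


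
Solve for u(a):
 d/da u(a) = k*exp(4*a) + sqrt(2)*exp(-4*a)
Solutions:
 u(a) = C1 + k*exp(4*a)/4 - sqrt(2)*exp(-4*a)/4


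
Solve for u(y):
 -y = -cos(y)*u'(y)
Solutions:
 u(y) = C1 + Integral(y/cos(y), y)


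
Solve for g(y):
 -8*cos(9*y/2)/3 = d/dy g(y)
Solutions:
 g(y) = C1 - 16*sin(9*y/2)/27


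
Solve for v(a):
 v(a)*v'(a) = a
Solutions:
 v(a) = -sqrt(C1 + a^2)
 v(a) = sqrt(C1 + a^2)


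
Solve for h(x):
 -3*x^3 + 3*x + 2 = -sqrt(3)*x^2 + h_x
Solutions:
 h(x) = C1 - 3*x^4/4 + sqrt(3)*x^3/3 + 3*x^2/2 + 2*x


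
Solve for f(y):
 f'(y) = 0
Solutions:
 f(y) = C1


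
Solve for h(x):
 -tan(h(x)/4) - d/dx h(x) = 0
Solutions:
 h(x) = -4*asin(C1*exp(-x/4)) + 4*pi
 h(x) = 4*asin(C1*exp(-x/4))


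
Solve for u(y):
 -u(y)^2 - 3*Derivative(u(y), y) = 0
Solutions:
 u(y) = 3/(C1 + y)


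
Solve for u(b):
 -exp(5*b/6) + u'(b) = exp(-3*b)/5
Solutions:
 u(b) = C1 + 6*exp(5*b/6)/5 - exp(-3*b)/15


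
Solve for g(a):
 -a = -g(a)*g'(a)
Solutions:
 g(a) = -sqrt(C1 + a^2)
 g(a) = sqrt(C1 + a^2)


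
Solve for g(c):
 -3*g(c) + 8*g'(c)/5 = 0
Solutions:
 g(c) = C1*exp(15*c/8)


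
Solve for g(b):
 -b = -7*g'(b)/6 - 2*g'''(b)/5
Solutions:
 g(b) = C1 + C2*sin(sqrt(105)*b/6) + C3*cos(sqrt(105)*b/6) + 3*b^2/7


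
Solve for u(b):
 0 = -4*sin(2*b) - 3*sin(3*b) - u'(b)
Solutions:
 u(b) = C1 + 2*cos(2*b) + cos(3*b)


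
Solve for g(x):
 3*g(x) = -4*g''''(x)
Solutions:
 g(x) = (C1*sin(3^(1/4)*x/2) + C2*cos(3^(1/4)*x/2))*exp(-3^(1/4)*x/2) + (C3*sin(3^(1/4)*x/2) + C4*cos(3^(1/4)*x/2))*exp(3^(1/4)*x/2)


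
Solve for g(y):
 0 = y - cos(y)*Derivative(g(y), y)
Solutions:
 g(y) = C1 + Integral(y/cos(y), y)


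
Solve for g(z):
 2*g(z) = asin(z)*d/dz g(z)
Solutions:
 g(z) = C1*exp(2*Integral(1/asin(z), z))


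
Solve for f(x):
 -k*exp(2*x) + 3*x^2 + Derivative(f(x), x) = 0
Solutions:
 f(x) = C1 + k*exp(2*x)/2 - x^3


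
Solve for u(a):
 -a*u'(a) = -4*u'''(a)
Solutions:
 u(a) = C1 + Integral(C2*airyai(2^(1/3)*a/2) + C3*airybi(2^(1/3)*a/2), a)


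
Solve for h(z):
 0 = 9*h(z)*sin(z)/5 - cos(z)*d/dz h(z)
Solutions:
 h(z) = C1/cos(z)^(9/5)


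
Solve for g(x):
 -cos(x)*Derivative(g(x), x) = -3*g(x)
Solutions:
 g(x) = C1*(sin(x) + 1)^(3/2)/(sin(x) - 1)^(3/2)


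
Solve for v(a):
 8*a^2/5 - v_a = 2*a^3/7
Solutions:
 v(a) = C1 - a^4/14 + 8*a^3/15


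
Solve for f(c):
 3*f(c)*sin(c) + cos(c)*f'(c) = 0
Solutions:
 f(c) = C1*cos(c)^3


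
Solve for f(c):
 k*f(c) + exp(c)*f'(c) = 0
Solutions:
 f(c) = C1*exp(k*exp(-c))


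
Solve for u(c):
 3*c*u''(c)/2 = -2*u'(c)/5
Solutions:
 u(c) = C1 + C2*c^(11/15)


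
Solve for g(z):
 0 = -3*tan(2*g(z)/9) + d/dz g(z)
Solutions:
 g(z) = -9*asin(C1*exp(2*z/3))/2 + 9*pi/2
 g(z) = 9*asin(C1*exp(2*z/3))/2


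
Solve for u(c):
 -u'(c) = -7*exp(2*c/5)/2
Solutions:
 u(c) = C1 + 35*exp(2*c/5)/4


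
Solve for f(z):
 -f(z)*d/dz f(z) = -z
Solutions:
 f(z) = -sqrt(C1 + z^2)
 f(z) = sqrt(C1 + z^2)


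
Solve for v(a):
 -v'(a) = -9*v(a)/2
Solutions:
 v(a) = C1*exp(9*a/2)


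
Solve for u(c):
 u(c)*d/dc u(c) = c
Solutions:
 u(c) = -sqrt(C1 + c^2)
 u(c) = sqrt(C1 + c^2)


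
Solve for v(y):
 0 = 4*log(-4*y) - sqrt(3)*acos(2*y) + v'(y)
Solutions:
 v(y) = C1 - 4*y*log(-y) - 8*y*log(2) + 4*y + sqrt(3)*(y*acos(2*y) - sqrt(1 - 4*y^2)/2)


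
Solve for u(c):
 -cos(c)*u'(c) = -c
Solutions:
 u(c) = C1 + Integral(c/cos(c), c)


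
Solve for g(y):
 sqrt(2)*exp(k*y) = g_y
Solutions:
 g(y) = C1 + sqrt(2)*exp(k*y)/k


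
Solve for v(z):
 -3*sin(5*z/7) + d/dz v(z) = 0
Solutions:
 v(z) = C1 - 21*cos(5*z/7)/5


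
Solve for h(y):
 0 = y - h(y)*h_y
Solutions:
 h(y) = -sqrt(C1 + y^2)
 h(y) = sqrt(C1 + y^2)


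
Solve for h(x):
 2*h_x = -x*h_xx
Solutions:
 h(x) = C1 + C2/x


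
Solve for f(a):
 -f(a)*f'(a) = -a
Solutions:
 f(a) = -sqrt(C1 + a^2)
 f(a) = sqrt(C1 + a^2)


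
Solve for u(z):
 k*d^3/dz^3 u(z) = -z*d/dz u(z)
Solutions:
 u(z) = C1 + Integral(C2*airyai(z*(-1/k)^(1/3)) + C3*airybi(z*(-1/k)^(1/3)), z)


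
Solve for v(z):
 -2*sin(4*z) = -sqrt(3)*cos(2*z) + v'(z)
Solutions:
 v(z) = C1 + sqrt(3)*sin(2*z)/2 + cos(4*z)/2


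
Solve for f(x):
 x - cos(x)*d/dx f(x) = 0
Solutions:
 f(x) = C1 + Integral(x/cos(x), x)


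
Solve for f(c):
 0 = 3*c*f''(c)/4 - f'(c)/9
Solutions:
 f(c) = C1 + C2*c^(31/27)


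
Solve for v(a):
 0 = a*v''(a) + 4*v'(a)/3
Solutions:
 v(a) = C1 + C2/a^(1/3)


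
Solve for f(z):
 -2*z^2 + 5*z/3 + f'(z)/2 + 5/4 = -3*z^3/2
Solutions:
 f(z) = C1 - 3*z^4/4 + 4*z^3/3 - 5*z^2/3 - 5*z/2


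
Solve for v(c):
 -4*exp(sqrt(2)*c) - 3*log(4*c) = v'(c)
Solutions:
 v(c) = C1 - 3*c*log(c) + 3*c*(1 - 2*log(2)) - 2*sqrt(2)*exp(sqrt(2)*c)


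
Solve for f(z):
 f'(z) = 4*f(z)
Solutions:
 f(z) = C1*exp(4*z)


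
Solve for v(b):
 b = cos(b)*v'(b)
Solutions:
 v(b) = C1 + Integral(b/cos(b), b)


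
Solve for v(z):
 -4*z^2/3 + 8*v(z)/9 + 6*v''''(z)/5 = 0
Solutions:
 v(z) = 3*z^2/2 + (C1*sin(15^(1/4)*z/3) + C2*cos(15^(1/4)*z/3))*exp(-15^(1/4)*z/3) + (C3*sin(15^(1/4)*z/3) + C4*cos(15^(1/4)*z/3))*exp(15^(1/4)*z/3)


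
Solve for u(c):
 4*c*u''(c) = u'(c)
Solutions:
 u(c) = C1 + C2*c^(5/4)


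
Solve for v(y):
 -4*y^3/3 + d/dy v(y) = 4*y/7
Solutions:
 v(y) = C1 + y^4/3 + 2*y^2/7


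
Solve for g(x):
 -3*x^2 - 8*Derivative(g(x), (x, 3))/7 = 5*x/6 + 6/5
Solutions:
 g(x) = C1 + C2*x + C3*x^2 - 7*x^5/160 - 35*x^4/1152 - 7*x^3/40


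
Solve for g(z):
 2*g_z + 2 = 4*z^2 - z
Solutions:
 g(z) = C1 + 2*z^3/3 - z^2/4 - z


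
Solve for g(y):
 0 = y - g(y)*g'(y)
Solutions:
 g(y) = -sqrt(C1 + y^2)
 g(y) = sqrt(C1 + y^2)


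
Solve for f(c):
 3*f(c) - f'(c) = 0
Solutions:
 f(c) = C1*exp(3*c)


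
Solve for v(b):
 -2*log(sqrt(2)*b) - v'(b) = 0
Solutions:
 v(b) = C1 - 2*b*log(b) - b*log(2) + 2*b


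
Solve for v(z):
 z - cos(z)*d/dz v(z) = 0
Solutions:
 v(z) = C1 + Integral(z/cos(z), z)


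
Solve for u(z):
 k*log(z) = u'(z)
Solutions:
 u(z) = C1 + k*z*log(z) - k*z


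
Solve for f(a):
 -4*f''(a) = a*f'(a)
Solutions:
 f(a) = C1 + C2*erf(sqrt(2)*a/4)


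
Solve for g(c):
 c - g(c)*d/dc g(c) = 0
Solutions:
 g(c) = -sqrt(C1 + c^2)
 g(c) = sqrt(C1 + c^2)


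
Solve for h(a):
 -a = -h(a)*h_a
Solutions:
 h(a) = -sqrt(C1 + a^2)
 h(a) = sqrt(C1 + a^2)


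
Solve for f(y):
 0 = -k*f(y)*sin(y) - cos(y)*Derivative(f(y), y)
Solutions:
 f(y) = C1*exp(k*log(cos(y)))


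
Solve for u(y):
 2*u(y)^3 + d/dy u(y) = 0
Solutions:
 u(y) = -sqrt(2)*sqrt(-1/(C1 - 2*y))/2
 u(y) = sqrt(2)*sqrt(-1/(C1 - 2*y))/2


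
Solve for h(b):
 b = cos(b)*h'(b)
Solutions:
 h(b) = C1 + Integral(b/cos(b), b)


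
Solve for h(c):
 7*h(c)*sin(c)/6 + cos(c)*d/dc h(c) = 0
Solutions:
 h(c) = C1*cos(c)^(7/6)


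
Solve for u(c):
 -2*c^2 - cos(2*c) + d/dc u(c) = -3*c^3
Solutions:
 u(c) = C1 - 3*c^4/4 + 2*c^3/3 + sin(2*c)/2


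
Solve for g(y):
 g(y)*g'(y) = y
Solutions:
 g(y) = -sqrt(C1 + y^2)
 g(y) = sqrt(C1 + y^2)


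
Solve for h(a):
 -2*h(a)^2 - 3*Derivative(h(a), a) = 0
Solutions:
 h(a) = 3/(C1 + 2*a)


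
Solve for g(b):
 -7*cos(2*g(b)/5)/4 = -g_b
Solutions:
 -7*b/4 - 5*log(sin(2*g(b)/5) - 1)/4 + 5*log(sin(2*g(b)/5) + 1)/4 = C1


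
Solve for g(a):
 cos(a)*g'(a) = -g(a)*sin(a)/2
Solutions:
 g(a) = C1*sqrt(cos(a))


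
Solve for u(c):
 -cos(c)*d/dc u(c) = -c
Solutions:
 u(c) = C1 + Integral(c/cos(c), c)


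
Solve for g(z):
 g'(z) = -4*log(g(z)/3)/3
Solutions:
 -3*Integral(1/(-log(_y) + log(3)), (_y, g(z)))/4 = C1 - z


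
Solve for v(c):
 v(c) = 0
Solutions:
 v(c) = 0


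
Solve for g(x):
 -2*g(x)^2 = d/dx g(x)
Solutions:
 g(x) = 1/(C1 + 2*x)


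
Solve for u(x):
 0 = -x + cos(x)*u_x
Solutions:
 u(x) = C1 + Integral(x/cos(x), x)


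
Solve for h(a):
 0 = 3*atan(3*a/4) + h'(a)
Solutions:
 h(a) = C1 - 3*a*atan(3*a/4) + 2*log(9*a^2 + 16)


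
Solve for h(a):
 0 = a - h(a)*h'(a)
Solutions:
 h(a) = -sqrt(C1 + a^2)
 h(a) = sqrt(C1 + a^2)


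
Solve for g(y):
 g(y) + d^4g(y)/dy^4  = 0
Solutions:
 g(y) = (C1*sin(sqrt(2)*y/2) + C2*cos(sqrt(2)*y/2))*exp(-sqrt(2)*y/2) + (C3*sin(sqrt(2)*y/2) + C4*cos(sqrt(2)*y/2))*exp(sqrt(2)*y/2)


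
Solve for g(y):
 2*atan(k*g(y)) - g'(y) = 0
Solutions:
 Integral(1/atan(_y*k), (_y, g(y))) = C1 + 2*y


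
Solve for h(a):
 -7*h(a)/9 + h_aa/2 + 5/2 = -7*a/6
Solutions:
 h(a) = C1*exp(-sqrt(14)*a/3) + C2*exp(sqrt(14)*a/3) + 3*a/2 + 45/14


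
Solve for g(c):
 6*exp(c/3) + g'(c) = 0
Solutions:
 g(c) = C1 - 18*exp(c/3)


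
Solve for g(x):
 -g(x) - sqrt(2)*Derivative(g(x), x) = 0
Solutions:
 g(x) = C1*exp(-sqrt(2)*x/2)


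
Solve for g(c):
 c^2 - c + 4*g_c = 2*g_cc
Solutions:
 g(c) = C1 + C2*exp(2*c) - c^3/12


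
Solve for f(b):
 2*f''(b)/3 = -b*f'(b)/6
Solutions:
 f(b) = C1 + C2*erf(sqrt(2)*b/4)


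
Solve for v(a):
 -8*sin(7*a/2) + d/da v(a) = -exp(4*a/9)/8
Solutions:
 v(a) = C1 - 9*exp(4*a/9)/32 - 16*cos(7*a/2)/7


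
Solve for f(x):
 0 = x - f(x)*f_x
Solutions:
 f(x) = -sqrt(C1 + x^2)
 f(x) = sqrt(C1 + x^2)


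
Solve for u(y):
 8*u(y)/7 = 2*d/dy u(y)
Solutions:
 u(y) = C1*exp(4*y/7)


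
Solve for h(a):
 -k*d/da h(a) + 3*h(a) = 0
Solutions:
 h(a) = C1*exp(3*a/k)


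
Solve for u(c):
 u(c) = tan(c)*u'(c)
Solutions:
 u(c) = C1*sin(c)


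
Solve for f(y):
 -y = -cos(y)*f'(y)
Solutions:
 f(y) = C1 + Integral(y/cos(y), y)


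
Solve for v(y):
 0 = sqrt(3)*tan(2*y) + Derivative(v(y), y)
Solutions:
 v(y) = C1 + sqrt(3)*log(cos(2*y))/2


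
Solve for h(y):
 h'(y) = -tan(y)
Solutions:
 h(y) = C1 + log(cos(y))


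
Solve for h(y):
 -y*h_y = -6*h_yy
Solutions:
 h(y) = C1 + C2*erfi(sqrt(3)*y/6)


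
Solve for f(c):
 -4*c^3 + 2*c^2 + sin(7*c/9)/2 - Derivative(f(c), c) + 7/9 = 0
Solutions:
 f(c) = C1 - c^4 + 2*c^3/3 + 7*c/9 - 9*cos(7*c/9)/14


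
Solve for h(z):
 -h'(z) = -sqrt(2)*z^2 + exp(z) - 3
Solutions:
 h(z) = C1 + sqrt(2)*z^3/3 + 3*z - exp(z)


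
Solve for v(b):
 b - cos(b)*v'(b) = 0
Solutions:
 v(b) = C1 + Integral(b/cos(b), b)


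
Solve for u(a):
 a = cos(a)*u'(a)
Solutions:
 u(a) = C1 + Integral(a/cos(a), a)


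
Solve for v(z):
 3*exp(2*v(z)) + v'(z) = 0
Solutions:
 v(z) = log(-sqrt(-1/(C1 - 3*z))) - log(2)/2
 v(z) = log(-1/(C1 - 3*z))/2 - log(2)/2


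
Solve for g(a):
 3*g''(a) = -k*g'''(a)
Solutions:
 g(a) = C1 + C2*a + C3*exp(-3*a/k)


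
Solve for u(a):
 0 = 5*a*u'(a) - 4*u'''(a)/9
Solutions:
 u(a) = C1 + Integral(C2*airyai(90^(1/3)*a/2) + C3*airybi(90^(1/3)*a/2), a)


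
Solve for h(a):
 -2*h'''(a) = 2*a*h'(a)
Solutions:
 h(a) = C1 + Integral(C2*airyai(-a) + C3*airybi(-a), a)


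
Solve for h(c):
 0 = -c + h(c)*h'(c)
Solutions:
 h(c) = -sqrt(C1 + c^2)
 h(c) = sqrt(C1 + c^2)


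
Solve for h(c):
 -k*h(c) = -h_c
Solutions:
 h(c) = C1*exp(c*k)


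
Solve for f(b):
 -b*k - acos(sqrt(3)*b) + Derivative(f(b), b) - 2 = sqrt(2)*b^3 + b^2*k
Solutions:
 f(b) = C1 + sqrt(2)*b^4/4 + b^3*k/3 + b^2*k/2 + b*acos(sqrt(3)*b) + 2*b - sqrt(3)*sqrt(1 - 3*b^2)/3


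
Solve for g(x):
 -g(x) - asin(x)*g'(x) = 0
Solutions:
 g(x) = C1*exp(-Integral(1/asin(x), x))


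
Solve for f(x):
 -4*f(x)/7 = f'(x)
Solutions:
 f(x) = C1*exp(-4*x/7)


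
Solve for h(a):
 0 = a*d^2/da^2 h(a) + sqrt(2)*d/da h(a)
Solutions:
 h(a) = C1 + C2*a^(1 - sqrt(2))


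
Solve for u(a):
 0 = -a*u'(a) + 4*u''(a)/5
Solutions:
 u(a) = C1 + C2*erfi(sqrt(10)*a/4)


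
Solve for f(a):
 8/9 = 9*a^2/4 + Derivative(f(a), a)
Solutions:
 f(a) = C1 - 3*a^3/4 + 8*a/9


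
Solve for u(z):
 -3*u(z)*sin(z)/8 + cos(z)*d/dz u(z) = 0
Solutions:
 u(z) = C1/cos(z)^(3/8)


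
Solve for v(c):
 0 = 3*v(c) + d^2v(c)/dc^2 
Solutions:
 v(c) = C1*sin(sqrt(3)*c) + C2*cos(sqrt(3)*c)


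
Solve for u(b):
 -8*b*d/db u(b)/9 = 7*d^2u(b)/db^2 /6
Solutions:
 u(b) = C1 + C2*erf(2*sqrt(42)*b/21)


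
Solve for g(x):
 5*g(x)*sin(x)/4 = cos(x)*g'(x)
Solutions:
 g(x) = C1/cos(x)^(5/4)


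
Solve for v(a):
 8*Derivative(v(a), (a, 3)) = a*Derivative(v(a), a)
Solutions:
 v(a) = C1 + Integral(C2*airyai(a/2) + C3*airybi(a/2), a)


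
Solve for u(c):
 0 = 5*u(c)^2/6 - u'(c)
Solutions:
 u(c) = -6/(C1 + 5*c)


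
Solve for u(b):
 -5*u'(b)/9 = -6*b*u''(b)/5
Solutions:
 u(b) = C1 + C2*b^(79/54)


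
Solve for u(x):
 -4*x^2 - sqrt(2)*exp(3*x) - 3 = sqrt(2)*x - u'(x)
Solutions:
 u(x) = C1 + 4*x^3/3 + sqrt(2)*x^2/2 + 3*x + sqrt(2)*exp(3*x)/3


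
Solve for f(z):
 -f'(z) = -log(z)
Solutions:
 f(z) = C1 + z*log(z) - z


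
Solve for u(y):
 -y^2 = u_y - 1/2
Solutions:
 u(y) = C1 - y^3/3 + y/2


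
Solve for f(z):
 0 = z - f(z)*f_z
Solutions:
 f(z) = -sqrt(C1 + z^2)
 f(z) = sqrt(C1 + z^2)


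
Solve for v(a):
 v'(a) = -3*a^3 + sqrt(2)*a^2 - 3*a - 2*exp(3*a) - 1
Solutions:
 v(a) = C1 - 3*a^4/4 + sqrt(2)*a^3/3 - 3*a^2/2 - a - 2*exp(3*a)/3


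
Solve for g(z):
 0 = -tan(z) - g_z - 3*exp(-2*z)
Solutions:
 g(z) = C1 - log(tan(z)^2 + 1)/2 + 3*exp(-2*z)/2


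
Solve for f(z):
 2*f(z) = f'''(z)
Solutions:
 f(z) = C3*exp(2^(1/3)*z) + (C1*sin(2^(1/3)*sqrt(3)*z/2) + C2*cos(2^(1/3)*sqrt(3)*z/2))*exp(-2^(1/3)*z/2)


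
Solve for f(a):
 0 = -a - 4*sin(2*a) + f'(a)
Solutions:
 f(a) = C1 + a^2/2 - 2*cos(2*a)


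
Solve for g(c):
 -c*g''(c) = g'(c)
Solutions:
 g(c) = C1 + C2*log(c)


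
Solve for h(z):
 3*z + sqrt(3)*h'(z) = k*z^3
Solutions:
 h(z) = C1 + sqrt(3)*k*z^4/12 - sqrt(3)*z^2/2


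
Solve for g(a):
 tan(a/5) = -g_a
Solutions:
 g(a) = C1 + 5*log(cos(a/5))


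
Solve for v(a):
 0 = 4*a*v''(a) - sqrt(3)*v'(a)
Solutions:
 v(a) = C1 + C2*a^(sqrt(3)/4 + 1)


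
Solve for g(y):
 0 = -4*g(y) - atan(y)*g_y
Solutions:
 g(y) = C1*exp(-4*Integral(1/atan(y), y))


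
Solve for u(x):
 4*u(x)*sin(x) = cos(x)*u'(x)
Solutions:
 u(x) = C1/cos(x)^4


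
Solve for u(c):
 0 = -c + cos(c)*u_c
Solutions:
 u(c) = C1 + Integral(c/cos(c), c)


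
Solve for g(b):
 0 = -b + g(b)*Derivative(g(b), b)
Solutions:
 g(b) = -sqrt(C1 + b^2)
 g(b) = sqrt(C1 + b^2)


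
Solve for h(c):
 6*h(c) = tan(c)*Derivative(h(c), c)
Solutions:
 h(c) = C1*sin(c)^6


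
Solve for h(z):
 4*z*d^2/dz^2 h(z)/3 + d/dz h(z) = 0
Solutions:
 h(z) = C1 + C2*z^(1/4)


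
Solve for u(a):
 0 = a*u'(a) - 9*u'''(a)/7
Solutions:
 u(a) = C1 + Integral(C2*airyai(21^(1/3)*a/3) + C3*airybi(21^(1/3)*a/3), a)


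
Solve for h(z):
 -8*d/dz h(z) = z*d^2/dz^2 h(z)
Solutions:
 h(z) = C1 + C2/z^7


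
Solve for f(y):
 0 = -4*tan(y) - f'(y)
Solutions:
 f(y) = C1 + 4*log(cos(y))


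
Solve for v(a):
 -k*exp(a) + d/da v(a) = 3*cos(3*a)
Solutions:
 v(a) = C1 + k*exp(a) + sin(3*a)


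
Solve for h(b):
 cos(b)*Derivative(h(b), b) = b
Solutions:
 h(b) = C1 + Integral(b/cos(b), b)


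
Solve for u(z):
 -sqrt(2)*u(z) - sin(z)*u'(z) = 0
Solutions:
 u(z) = C1*(cos(z) + 1)^(sqrt(2)/2)/(cos(z) - 1)^(sqrt(2)/2)


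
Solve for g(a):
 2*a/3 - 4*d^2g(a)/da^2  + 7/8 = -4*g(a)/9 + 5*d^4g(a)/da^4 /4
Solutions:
 g(a) = C1*exp(-2*sqrt(15)*a*sqrt(-6 + sqrt(41))/15) + C2*exp(2*sqrt(15)*a*sqrt(-6 + sqrt(41))/15) + C3*sin(2*sqrt(15)*a*sqrt(6 + sqrt(41))/15) + C4*cos(2*sqrt(15)*a*sqrt(6 + sqrt(41))/15) - 3*a/2 - 63/32


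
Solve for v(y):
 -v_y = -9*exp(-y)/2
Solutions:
 v(y) = C1 - 9*exp(-y)/2


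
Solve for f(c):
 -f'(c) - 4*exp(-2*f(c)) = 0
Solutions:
 f(c) = log(-sqrt(C1 - 8*c))
 f(c) = log(C1 - 8*c)/2


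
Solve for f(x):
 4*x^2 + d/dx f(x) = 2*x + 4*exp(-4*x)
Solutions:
 f(x) = C1 - 4*x^3/3 + x^2 - exp(-4*x)


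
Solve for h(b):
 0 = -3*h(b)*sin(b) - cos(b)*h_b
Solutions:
 h(b) = C1*cos(b)^3


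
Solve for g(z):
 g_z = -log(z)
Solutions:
 g(z) = C1 - z*log(z) + z


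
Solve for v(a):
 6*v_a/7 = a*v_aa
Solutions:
 v(a) = C1 + C2*a^(13/7)


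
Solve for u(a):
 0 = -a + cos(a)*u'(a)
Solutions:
 u(a) = C1 + Integral(a/cos(a), a)


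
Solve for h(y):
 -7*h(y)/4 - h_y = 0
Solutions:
 h(y) = C1*exp(-7*y/4)


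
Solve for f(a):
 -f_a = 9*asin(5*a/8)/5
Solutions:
 f(a) = C1 - 9*a*asin(5*a/8)/5 - 9*sqrt(64 - 25*a^2)/25


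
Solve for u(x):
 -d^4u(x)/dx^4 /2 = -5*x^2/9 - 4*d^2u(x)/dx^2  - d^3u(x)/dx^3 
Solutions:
 u(x) = C1 + C2*x + C3*exp(-2*x) + C4*exp(4*x) - 5*x^4/432 + 5*x^3/432 - 5*x^2/192


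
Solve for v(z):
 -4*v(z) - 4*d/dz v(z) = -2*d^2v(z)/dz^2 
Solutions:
 v(z) = C1*exp(z*(1 - sqrt(3))) + C2*exp(z*(1 + sqrt(3)))


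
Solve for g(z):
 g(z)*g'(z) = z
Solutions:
 g(z) = -sqrt(C1 + z^2)
 g(z) = sqrt(C1 + z^2)


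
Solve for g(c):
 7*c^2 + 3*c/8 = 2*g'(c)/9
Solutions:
 g(c) = C1 + 21*c^3/2 + 27*c^2/32


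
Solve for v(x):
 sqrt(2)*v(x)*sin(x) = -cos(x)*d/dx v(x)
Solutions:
 v(x) = C1*cos(x)^(sqrt(2))


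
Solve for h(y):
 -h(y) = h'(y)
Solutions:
 h(y) = C1*exp(-y)


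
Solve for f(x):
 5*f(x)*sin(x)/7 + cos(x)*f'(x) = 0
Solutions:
 f(x) = C1*cos(x)^(5/7)


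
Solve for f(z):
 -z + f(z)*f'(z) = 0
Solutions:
 f(z) = -sqrt(C1 + z^2)
 f(z) = sqrt(C1 + z^2)


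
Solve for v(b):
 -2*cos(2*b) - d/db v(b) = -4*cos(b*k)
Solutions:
 v(b) = C1 - sin(2*b) + 4*sin(b*k)/k


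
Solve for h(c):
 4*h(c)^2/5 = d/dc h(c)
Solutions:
 h(c) = -5/(C1 + 4*c)


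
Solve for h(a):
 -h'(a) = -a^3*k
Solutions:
 h(a) = C1 + a^4*k/4


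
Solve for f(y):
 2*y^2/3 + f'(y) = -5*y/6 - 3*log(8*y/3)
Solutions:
 f(y) = C1 - 2*y^3/9 - 5*y^2/12 - 3*y*log(y) - 9*y*log(2) + 3*y + 3*y*log(3)


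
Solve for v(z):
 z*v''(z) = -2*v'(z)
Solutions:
 v(z) = C1 + C2/z


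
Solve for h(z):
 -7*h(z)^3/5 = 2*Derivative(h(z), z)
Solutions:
 h(z) = -sqrt(5)*sqrt(-1/(C1 - 7*z))
 h(z) = sqrt(5)*sqrt(-1/(C1 - 7*z))


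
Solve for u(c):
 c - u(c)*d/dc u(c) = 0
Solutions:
 u(c) = -sqrt(C1 + c^2)
 u(c) = sqrt(C1 + c^2)


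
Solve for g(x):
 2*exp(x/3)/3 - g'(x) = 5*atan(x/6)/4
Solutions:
 g(x) = C1 - 5*x*atan(x/6)/4 + 2*exp(x/3) + 15*log(x^2 + 36)/4


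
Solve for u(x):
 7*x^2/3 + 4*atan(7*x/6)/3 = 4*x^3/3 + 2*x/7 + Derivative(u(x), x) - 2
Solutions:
 u(x) = C1 - x^4/3 + 7*x^3/9 - x^2/7 + 4*x*atan(7*x/6)/3 + 2*x - 4*log(49*x^2 + 36)/7


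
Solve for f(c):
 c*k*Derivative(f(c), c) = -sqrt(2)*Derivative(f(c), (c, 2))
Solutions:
 f(c) = Piecewise((-2^(3/4)*sqrt(pi)*C1*erf(2^(1/4)*c*sqrt(k)/2)/(2*sqrt(k)) - C2, (k > 0) | (k < 0)), (-C1*c - C2, True))


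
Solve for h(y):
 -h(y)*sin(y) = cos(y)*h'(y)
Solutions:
 h(y) = C1*cos(y)


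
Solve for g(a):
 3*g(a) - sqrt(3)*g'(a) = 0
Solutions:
 g(a) = C1*exp(sqrt(3)*a)


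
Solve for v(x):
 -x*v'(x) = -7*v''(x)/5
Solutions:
 v(x) = C1 + C2*erfi(sqrt(70)*x/14)


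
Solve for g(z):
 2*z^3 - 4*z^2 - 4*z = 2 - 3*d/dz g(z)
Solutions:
 g(z) = C1 - z^4/6 + 4*z^3/9 + 2*z^2/3 + 2*z/3


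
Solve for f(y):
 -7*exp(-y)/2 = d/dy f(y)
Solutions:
 f(y) = C1 + 7*exp(-y)/2


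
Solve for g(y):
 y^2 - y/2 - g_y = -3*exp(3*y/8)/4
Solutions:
 g(y) = C1 + y^3/3 - y^2/4 + 2*exp(3*y/8)


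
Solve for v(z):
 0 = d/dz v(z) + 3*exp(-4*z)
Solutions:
 v(z) = C1 + 3*exp(-4*z)/4


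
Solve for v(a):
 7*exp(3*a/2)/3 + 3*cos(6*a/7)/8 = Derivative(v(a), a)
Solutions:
 v(a) = C1 + 14*exp(3*a/2)/9 + 7*sin(6*a/7)/16


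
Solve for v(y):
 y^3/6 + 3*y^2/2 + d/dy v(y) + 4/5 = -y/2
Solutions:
 v(y) = C1 - y^4/24 - y^3/2 - y^2/4 - 4*y/5


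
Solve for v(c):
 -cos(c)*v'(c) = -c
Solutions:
 v(c) = C1 + Integral(c/cos(c), c)


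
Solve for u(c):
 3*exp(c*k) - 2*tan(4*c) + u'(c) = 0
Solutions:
 u(c) = C1 - 3*Piecewise((exp(c*k)/k, Ne(k, 0)), (c, True)) - log(cos(4*c))/2


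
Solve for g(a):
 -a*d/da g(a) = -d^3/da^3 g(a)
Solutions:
 g(a) = C1 + Integral(C2*airyai(a) + C3*airybi(a), a)


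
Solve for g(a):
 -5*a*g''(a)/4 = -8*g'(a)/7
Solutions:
 g(a) = C1 + C2*a^(67/35)


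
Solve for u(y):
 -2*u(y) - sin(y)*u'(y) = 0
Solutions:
 u(y) = C1*(cos(y) + 1)/(cos(y) - 1)


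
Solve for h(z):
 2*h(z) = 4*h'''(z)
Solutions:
 h(z) = C3*exp(2^(2/3)*z/2) + (C1*sin(2^(2/3)*sqrt(3)*z/4) + C2*cos(2^(2/3)*sqrt(3)*z/4))*exp(-2^(2/3)*z/4)


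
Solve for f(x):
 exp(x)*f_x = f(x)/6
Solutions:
 f(x) = C1*exp(-exp(-x)/6)


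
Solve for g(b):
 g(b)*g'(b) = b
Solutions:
 g(b) = -sqrt(C1 + b^2)
 g(b) = sqrt(C1 + b^2)


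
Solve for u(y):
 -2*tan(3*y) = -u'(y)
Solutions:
 u(y) = C1 - 2*log(cos(3*y))/3


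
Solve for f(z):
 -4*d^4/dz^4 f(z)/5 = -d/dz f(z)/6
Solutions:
 f(z) = C1 + C4*exp(3^(2/3)*5^(1/3)*z/6) + (C2*sin(3^(1/6)*5^(1/3)*z/4) + C3*cos(3^(1/6)*5^(1/3)*z/4))*exp(-3^(2/3)*5^(1/3)*z/12)


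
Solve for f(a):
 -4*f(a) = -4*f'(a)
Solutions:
 f(a) = C1*exp(a)


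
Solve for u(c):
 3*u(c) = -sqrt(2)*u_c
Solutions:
 u(c) = C1*exp(-3*sqrt(2)*c/2)


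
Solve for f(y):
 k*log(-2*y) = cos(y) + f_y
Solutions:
 f(y) = C1 + k*y*(log(-y) - 1) + k*y*log(2) - sin(y)


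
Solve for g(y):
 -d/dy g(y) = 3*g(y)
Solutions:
 g(y) = C1*exp(-3*y)


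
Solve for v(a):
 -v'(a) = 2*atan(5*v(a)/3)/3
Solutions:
 Integral(1/atan(5*_y/3), (_y, v(a))) = C1 - 2*a/3


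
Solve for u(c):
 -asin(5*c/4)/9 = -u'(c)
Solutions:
 u(c) = C1 + c*asin(5*c/4)/9 + sqrt(16 - 25*c^2)/45


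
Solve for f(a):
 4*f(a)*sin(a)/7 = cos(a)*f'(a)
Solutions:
 f(a) = C1/cos(a)^(4/7)


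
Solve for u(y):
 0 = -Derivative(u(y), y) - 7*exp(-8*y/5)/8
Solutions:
 u(y) = C1 + 35*exp(-8*y/5)/64


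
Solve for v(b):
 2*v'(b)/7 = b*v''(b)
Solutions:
 v(b) = C1 + C2*b^(9/7)


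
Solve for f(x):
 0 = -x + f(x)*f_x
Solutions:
 f(x) = -sqrt(C1 + x^2)
 f(x) = sqrt(C1 + x^2)


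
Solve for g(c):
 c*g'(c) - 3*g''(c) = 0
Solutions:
 g(c) = C1 + C2*erfi(sqrt(6)*c/6)


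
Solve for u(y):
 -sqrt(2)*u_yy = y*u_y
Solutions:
 u(y) = C1 + C2*erf(2^(1/4)*y/2)


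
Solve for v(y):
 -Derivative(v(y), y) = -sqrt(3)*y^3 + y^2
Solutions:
 v(y) = C1 + sqrt(3)*y^4/4 - y^3/3


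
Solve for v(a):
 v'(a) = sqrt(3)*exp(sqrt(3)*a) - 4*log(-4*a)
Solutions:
 v(a) = C1 - 4*a*log(-a) + 4*a*(1 - 2*log(2)) + exp(sqrt(3)*a)


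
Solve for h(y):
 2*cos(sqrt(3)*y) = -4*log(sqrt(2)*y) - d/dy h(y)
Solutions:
 h(y) = C1 - 4*y*log(y) - 2*y*log(2) + 4*y - 2*sqrt(3)*sin(sqrt(3)*y)/3


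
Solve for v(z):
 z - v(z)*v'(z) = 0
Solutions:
 v(z) = -sqrt(C1 + z^2)
 v(z) = sqrt(C1 + z^2)


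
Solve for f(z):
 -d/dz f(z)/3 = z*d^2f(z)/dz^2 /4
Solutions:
 f(z) = C1 + C2/z^(1/3)


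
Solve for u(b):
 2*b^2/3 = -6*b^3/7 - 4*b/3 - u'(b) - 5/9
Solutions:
 u(b) = C1 - 3*b^4/14 - 2*b^3/9 - 2*b^2/3 - 5*b/9


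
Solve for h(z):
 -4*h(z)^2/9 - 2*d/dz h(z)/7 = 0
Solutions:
 h(z) = 9/(C1 + 14*z)


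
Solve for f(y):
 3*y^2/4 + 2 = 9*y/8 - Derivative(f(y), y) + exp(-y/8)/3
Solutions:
 f(y) = C1 - y^3/4 + 9*y^2/16 - 2*y - 8*exp(-y/8)/3


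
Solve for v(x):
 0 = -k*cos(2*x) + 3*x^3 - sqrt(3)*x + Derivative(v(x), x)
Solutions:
 v(x) = C1 + k*sin(2*x)/2 - 3*x^4/4 + sqrt(3)*x^2/2


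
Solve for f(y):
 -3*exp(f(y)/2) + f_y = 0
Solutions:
 f(y) = 2*log(-1/(C1 + 3*y)) + 2*log(2)


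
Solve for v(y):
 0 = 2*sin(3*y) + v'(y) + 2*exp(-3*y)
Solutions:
 v(y) = C1 + 2*cos(3*y)/3 + 2*exp(-3*y)/3


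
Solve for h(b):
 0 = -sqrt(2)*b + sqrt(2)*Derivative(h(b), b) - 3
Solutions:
 h(b) = C1 + b^2/2 + 3*sqrt(2)*b/2


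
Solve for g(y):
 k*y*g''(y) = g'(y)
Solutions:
 g(y) = C1 + y^(((re(k) + 1)*re(k) + im(k)^2)/(re(k)^2 + im(k)^2))*(C2*sin(log(y)*Abs(im(k))/(re(k)^2 + im(k)^2)) + C3*cos(log(y)*im(k)/(re(k)^2 + im(k)^2)))


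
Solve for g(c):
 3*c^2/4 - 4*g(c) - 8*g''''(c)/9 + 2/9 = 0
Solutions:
 g(c) = 3*c^2/16 + (C1*sin(2^(1/4)*sqrt(3)*c/2) + C2*cos(2^(1/4)*sqrt(3)*c/2))*exp(-2^(1/4)*sqrt(3)*c/2) + (C3*sin(2^(1/4)*sqrt(3)*c/2) + C4*cos(2^(1/4)*sqrt(3)*c/2))*exp(2^(1/4)*sqrt(3)*c/2) + 1/18


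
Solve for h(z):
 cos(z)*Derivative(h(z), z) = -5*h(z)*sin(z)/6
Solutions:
 h(z) = C1*cos(z)^(5/6)


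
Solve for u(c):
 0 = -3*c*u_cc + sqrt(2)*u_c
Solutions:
 u(c) = C1 + C2*c^(sqrt(2)/3 + 1)


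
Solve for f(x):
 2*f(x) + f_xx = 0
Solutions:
 f(x) = C1*sin(sqrt(2)*x) + C2*cos(sqrt(2)*x)


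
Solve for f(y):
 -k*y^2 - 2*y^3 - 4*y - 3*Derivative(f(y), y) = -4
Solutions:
 f(y) = C1 - k*y^3/9 - y^4/6 - 2*y^2/3 + 4*y/3


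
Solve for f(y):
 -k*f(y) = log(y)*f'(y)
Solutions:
 f(y) = C1*exp(-k*li(y))


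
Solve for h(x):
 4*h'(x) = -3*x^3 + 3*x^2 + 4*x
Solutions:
 h(x) = C1 - 3*x^4/16 + x^3/4 + x^2/2


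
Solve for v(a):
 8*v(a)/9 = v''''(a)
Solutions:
 v(a) = C1*exp(-2^(3/4)*sqrt(3)*a/3) + C2*exp(2^(3/4)*sqrt(3)*a/3) + C3*sin(2^(3/4)*sqrt(3)*a/3) + C4*cos(2^(3/4)*sqrt(3)*a/3)


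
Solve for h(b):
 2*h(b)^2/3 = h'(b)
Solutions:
 h(b) = -3/(C1 + 2*b)


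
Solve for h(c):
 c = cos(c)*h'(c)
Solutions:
 h(c) = C1 + Integral(c/cos(c), c)


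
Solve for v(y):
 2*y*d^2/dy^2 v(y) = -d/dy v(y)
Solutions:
 v(y) = C1 + C2*sqrt(y)


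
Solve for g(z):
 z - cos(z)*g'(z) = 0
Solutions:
 g(z) = C1 + Integral(z/cos(z), z)


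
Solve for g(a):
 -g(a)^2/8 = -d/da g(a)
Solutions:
 g(a) = -8/(C1 + a)


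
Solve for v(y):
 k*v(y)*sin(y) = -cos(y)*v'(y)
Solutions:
 v(y) = C1*exp(k*log(cos(y)))


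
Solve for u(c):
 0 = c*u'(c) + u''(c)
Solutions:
 u(c) = C1 + C2*erf(sqrt(2)*c/2)


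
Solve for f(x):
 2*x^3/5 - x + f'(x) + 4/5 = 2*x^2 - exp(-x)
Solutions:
 f(x) = C1 - x^4/10 + 2*x^3/3 + x^2/2 - 4*x/5 + exp(-x)


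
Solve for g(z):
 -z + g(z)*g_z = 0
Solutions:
 g(z) = -sqrt(C1 + z^2)
 g(z) = sqrt(C1 + z^2)


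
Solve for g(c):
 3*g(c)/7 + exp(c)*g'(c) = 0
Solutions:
 g(c) = C1*exp(3*exp(-c)/7)


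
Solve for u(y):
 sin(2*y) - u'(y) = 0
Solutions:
 u(y) = C1 - cos(2*y)/2


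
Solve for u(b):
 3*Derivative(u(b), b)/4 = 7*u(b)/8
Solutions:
 u(b) = C1*exp(7*b/6)


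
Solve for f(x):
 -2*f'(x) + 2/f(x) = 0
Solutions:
 f(x) = -sqrt(C1 + 2*x)
 f(x) = sqrt(C1 + 2*x)


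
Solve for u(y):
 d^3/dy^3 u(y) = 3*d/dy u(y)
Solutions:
 u(y) = C1 + C2*exp(-sqrt(3)*y) + C3*exp(sqrt(3)*y)


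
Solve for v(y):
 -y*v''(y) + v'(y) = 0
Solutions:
 v(y) = C1 + C2*y^2


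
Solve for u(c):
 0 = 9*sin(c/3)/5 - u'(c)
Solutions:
 u(c) = C1 - 27*cos(c/3)/5


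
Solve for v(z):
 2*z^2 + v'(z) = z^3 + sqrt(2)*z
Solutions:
 v(z) = C1 + z^4/4 - 2*z^3/3 + sqrt(2)*z^2/2


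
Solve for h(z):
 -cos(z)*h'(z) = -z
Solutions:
 h(z) = C1 + Integral(z/cos(z), z)


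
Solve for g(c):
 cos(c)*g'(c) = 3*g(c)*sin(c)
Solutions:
 g(c) = C1/cos(c)^3


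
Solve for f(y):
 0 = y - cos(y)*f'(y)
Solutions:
 f(y) = C1 + Integral(y/cos(y), y)


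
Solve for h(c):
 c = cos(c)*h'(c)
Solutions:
 h(c) = C1 + Integral(c/cos(c), c)


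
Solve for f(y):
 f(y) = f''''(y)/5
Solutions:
 f(y) = C1*exp(-5^(1/4)*y) + C2*exp(5^(1/4)*y) + C3*sin(5^(1/4)*y) + C4*cos(5^(1/4)*y)


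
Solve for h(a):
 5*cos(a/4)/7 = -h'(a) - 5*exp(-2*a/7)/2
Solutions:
 h(a) = C1 - 20*sin(a/4)/7 + 35*exp(-2*a/7)/4


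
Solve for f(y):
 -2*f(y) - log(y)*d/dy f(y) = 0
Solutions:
 f(y) = C1*exp(-2*li(y))


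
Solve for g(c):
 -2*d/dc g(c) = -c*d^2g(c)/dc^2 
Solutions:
 g(c) = C1 + C2*c^3
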